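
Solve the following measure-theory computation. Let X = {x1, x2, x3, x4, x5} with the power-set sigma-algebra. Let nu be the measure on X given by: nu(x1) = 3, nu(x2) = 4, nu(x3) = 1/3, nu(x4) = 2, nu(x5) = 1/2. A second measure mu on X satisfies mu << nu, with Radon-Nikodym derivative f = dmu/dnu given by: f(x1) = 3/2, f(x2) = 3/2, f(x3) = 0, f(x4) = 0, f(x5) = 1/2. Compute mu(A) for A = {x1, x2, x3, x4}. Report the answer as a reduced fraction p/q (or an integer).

By the defining property of the Radon-Nikodym derivative, for every measurable set A,
  mu(A) = integral_A f dnu.
Since nu is a discrete measure concentrated on the atoms of X, the integral over A reduces to the sum
  mu(A) = sum_{x in A} f(x) * nu({x}).
Computing each term:
  x1: f(x1) * nu(x1) = 3/2 * 3 = 9/2.
  x2: f(x2) * nu(x2) = 3/2 * 4 = 6.
  x3: f(x3) * nu(x3) = 0 * 1/3 = 0.
  x4: f(x4) * nu(x4) = 0 * 2 = 0.
Summing: mu(A) = 9/2 + 6 + 0 + 0 = 21/2.

21/2


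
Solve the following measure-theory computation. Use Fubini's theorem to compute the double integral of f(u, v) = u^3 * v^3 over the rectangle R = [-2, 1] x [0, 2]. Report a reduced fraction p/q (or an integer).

f(u, v) is a tensor product of a function of u and a function of v, and both factors are bounded continuous (hence Lebesgue integrable) on the rectangle, so Fubini's theorem applies:
  integral_R f d(m x m) = (integral_a1^b1 u^3 du) * (integral_a2^b2 v^3 dv).
Inner integral in u: integral_{-2}^{1} u^3 du = (1^4 - (-2)^4)/4
  = -15/4.
Inner integral in v: integral_{0}^{2} v^3 dv = (2^4 - 0^4)/4
  = 4.
Product: (-15/4) * (4) = -15.

-15


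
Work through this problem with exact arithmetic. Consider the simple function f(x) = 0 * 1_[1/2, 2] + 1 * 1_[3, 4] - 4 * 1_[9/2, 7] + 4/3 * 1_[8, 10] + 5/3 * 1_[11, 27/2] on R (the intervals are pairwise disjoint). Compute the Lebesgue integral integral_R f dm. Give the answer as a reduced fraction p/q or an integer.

For a simple function f = sum_i c_i * 1_{A_i} with disjoint A_i,
  integral f dm = sum_i c_i * m(A_i).
Lengths of the A_i:
  m(A_1) = 2 - 1/2 = 3/2.
  m(A_2) = 4 - 3 = 1.
  m(A_3) = 7 - 9/2 = 5/2.
  m(A_4) = 10 - 8 = 2.
  m(A_5) = 27/2 - 11 = 5/2.
Contributions c_i * m(A_i):
  (0) * (3/2) = 0.
  (1) * (1) = 1.
  (-4) * (5/2) = -10.
  (4/3) * (2) = 8/3.
  (5/3) * (5/2) = 25/6.
Total: 0 + 1 - 10 + 8/3 + 25/6 = -13/6.

-13/6


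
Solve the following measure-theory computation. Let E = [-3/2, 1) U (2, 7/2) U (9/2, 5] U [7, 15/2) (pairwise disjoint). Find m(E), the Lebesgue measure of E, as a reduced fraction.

For pairwise disjoint intervals, m(union_i I_i) = sum_i m(I_i),
and m is invariant under swapping open/closed endpoints (single points have measure 0).
So m(E) = sum_i (b_i - a_i).
  I_1 has length 1 - (-3/2) = 5/2.
  I_2 has length 7/2 - 2 = 3/2.
  I_3 has length 5 - 9/2 = 1/2.
  I_4 has length 15/2 - 7 = 1/2.
Summing:
  m(E) = 5/2 + 3/2 + 1/2 + 1/2 = 5.

5


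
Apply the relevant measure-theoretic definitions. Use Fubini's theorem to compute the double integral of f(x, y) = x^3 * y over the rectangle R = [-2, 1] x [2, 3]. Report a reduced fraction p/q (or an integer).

f(x, y) is a tensor product of a function of x and a function of y, and both factors are bounded continuous (hence Lebesgue integrable) on the rectangle, so Fubini's theorem applies:
  integral_R f d(m x m) = (integral_a1^b1 x^3 dx) * (integral_a2^b2 y dy).
Inner integral in x: integral_{-2}^{1} x^3 dx = (1^4 - (-2)^4)/4
  = -15/4.
Inner integral in y: integral_{2}^{3} y dy = (3^2 - 2^2)/2
  = 5/2.
Product: (-15/4) * (5/2) = -75/8.

-75/8


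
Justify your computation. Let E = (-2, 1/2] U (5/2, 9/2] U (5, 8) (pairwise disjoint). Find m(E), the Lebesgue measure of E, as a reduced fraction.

For pairwise disjoint intervals, m(union_i I_i) = sum_i m(I_i),
and m is invariant under swapping open/closed endpoints (single points have measure 0).
So m(E) = sum_i (b_i - a_i).
  I_1 has length 1/2 - (-2) = 5/2.
  I_2 has length 9/2 - 5/2 = 2.
  I_3 has length 8 - 5 = 3.
Summing:
  m(E) = 5/2 + 2 + 3 = 15/2.

15/2


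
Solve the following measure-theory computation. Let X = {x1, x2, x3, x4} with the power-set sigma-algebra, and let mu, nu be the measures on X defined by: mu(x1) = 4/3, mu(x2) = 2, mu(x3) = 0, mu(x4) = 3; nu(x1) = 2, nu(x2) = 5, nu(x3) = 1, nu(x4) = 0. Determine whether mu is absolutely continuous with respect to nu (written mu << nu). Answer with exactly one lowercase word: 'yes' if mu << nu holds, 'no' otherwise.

mu << nu means: every nu-null measurable set is also mu-null; equivalently, for every atom x, if nu({x}) = 0 then mu({x}) = 0.
Checking each atom:
  x1: nu = 2 > 0 -> no constraint.
  x2: nu = 5 > 0 -> no constraint.
  x3: nu = 1 > 0 -> no constraint.
  x4: nu = 0, mu = 3 > 0 -> violates mu << nu.
The atom(s) x4 violate the condition (nu = 0 but mu > 0). Therefore mu is NOT absolutely continuous w.r.t. nu.

no


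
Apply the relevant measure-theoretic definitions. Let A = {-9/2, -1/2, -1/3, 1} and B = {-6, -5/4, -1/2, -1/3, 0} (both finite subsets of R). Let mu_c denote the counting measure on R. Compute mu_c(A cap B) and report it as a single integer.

Counting measure on a finite set equals cardinality. mu_c(A cap B) = |A cap B| (elements appearing in both).
Enumerating the elements of A that also lie in B gives 2 element(s).
So mu_c(A cap B) = 2.

2


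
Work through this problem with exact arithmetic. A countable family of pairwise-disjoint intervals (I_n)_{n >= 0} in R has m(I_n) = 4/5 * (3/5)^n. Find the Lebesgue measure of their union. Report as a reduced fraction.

By countable additivity of the Lebesgue measure on pairwise disjoint measurable sets,
  m(union_{n >= 0} I_n) = sum_{n >= 0} m(I_n) = sum_{n >= 0} a * r^n,
  with a = 4/5 and r = 3/5.
Since 0 < r = 3/5 < 1, the geometric series converges:
  sum_{n >= 0} a * r^n = a / (1 - r).
  = 4/5 / (1 - 3/5)
  = 4/5 / (2/5)
  = 2.

2


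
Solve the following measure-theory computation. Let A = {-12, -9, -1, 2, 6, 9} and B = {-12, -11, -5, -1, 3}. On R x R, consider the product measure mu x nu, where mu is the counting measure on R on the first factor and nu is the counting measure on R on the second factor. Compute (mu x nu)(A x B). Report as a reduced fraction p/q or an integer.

For a measurable rectangle A x B, the product measure satisfies
  (mu x nu)(A x B) = mu(A) * nu(B).
  mu(A) = 6.
  nu(B) = 5.
  (mu x nu)(A x B) = 6 * 5 = 30.

30


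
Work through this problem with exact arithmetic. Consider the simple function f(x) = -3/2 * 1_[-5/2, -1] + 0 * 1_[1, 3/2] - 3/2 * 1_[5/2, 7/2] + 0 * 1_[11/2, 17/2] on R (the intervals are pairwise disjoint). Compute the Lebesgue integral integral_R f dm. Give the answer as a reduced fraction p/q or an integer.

For a simple function f = sum_i c_i * 1_{A_i} with disjoint A_i,
  integral f dm = sum_i c_i * m(A_i).
Lengths of the A_i:
  m(A_1) = -1 - (-5/2) = 3/2.
  m(A_2) = 3/2 - 1 = 1/2.
  m(A_3) = 7/2 - 5/2 = 1.
  m(A_4) = 17/2 - 11/2 = 3.
Contributions c_i * m(A_i):
  (-3/2) * (3/2) = -9/4.
  (0) * (1/2) = 0.
  (-3/2) * (1) = -3/2.
  (0) * (3) = 0.
Total: -9/4 + 0 - 3/2 + 0 = -15/4.

-15/4


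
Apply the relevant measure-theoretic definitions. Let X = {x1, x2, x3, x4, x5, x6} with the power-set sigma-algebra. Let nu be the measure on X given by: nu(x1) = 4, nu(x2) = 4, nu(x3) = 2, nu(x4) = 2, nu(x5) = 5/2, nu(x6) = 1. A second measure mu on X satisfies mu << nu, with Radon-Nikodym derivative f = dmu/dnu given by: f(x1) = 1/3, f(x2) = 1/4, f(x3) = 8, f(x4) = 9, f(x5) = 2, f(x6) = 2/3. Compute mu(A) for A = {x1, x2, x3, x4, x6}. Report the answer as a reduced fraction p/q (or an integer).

By the defining property of the Radon-Nikodym derivative, for every measurable set A,
  mu(A) = integral_A f dnu.
Since nu is a discrete measure concentrated on the atoms of X, the integral over A reduces to the sum
  mu(A) = sum_{x in A} f(x) * nu({x}).
Computing each term:
  x1: f(x1) * nu(x1) = 1/3 * 4 = 4/3.
  x2: f(x2) * nu(x2) = 1/4 * 4 = 1.
  x3: f(x3) * nu(x3) = 8 * 2 = 16.
  x4: f(x4) * nu(x4) = 9 * 2 = 18.
  x6: f(x6) * nu(x6) = 2/3 * 1 = 2/3.
Summing: mu(A) = 4/3 + 1 + 16 + 18 + 2/3 = 37.

37


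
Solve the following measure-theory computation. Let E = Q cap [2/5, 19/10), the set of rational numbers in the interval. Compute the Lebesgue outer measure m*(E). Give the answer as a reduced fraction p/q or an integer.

E = Q cap [2/5, 19/10) is a subset of Q, which is countable. Enumerate Q = {q_1, q_2, ...}; for any eps > 0, cover q_k by the open interval (q_k - eps/2^(k+1), q_k + eps/2^(k+1)), of length eps/2^k. The total cover length is sum_{k>=1} eps/2^k = eps. Hence m*(E) <= m*(Q) <= eps for every eps > 0, and since outer measure is non-negative, m*(E) = 0.

0


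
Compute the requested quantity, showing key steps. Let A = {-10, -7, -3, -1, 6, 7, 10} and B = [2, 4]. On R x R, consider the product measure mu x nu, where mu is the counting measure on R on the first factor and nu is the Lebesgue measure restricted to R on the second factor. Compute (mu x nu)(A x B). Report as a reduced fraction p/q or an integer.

For a measurable rectangle A x B, the product measure satisfies
  (mu x nu)(A x B) = mu(A) * nu(B).
  mu(A) = 7.
  nu(B) = 2.
  (mu x nu)(A x B) = 7 * 2 = 14.

14


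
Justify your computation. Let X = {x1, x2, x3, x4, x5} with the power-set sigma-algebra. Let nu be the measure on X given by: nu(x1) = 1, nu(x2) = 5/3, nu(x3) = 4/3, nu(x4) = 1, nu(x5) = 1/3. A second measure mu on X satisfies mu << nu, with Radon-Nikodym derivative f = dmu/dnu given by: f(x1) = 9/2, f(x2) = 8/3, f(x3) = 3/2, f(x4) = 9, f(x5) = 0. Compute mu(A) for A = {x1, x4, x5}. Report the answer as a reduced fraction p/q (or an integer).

By the defining property of the Radon-Nikodym derivative, for every measurable set A,
  mu(A) = integral_A f dnu.
Since nu is a discrete measure concentrated on the atoms of X, the integral over A reduces to the sum
  mu(A) = sum_{x in A} f(x) * nu({x}).
Computing each term:
  x1: f(x1) * nu(x1) = 9/2 * 1 = 9/2.
  x4: f(x4) * nu(x4) = 9 * 1 = 9.
  x5: f(x5) * nu(x5) = 0 * 1/3 = 0.
Summing: mu(A) = 9/2 + 9 + 0 = 27/2.

27/2


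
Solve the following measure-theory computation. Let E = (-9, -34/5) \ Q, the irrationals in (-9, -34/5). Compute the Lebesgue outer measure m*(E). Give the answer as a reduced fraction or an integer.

The interval I = (-9, -34/5) has m(I) = -34/5 - (-9) = 11/5 (endpoints are measure-zero, so open/closed/half-open agree). Write I = (I cap Q) u (I \ Q). The rationals in I are countable, so m*(I cap Q) = 0 (cover each rational by intervals whose total length is arbitrarily small). By countable subadditivity m*(I) <= m*(I cap Q) + m*(I \ Q), hence m*(I \ Q) >= m(I) = 11/5. The reverse inequality m*(I \ Q) <= m*(I) = 11/5 is trivial since (I \ Q) is a subset of I. Therefore m*(I \ Q) = 11/5.

11/5


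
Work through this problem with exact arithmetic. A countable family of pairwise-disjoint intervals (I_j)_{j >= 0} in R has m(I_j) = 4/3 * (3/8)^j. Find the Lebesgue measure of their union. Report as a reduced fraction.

By countable additivity of the Lebesgue measure on pairwise disjoint measurable sets,
  m(union_{j >= 0} I_j) = sum_{j >= 0} m(I_j) = sum_{j >= 0} a * r^j,
  with a = 4/3 and r = 3/8.
Since 0 < r = 3/8 < 1, the geometric series converges:
  sum_{j >= 0} a * r^j = a / (1 - r).
  = 4/3 / (1 - 3/8)
  = 4/3 / (5/8)
  = 32/15.

32/15


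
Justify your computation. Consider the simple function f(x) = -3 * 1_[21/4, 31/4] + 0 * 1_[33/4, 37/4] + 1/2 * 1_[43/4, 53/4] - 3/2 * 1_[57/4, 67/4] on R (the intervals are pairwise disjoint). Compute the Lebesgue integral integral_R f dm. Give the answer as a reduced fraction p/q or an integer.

For a simple function f = sum_i c_i * 1_{A_i} with disjoint A_i,
  integral f dm = sum_i c_i * m(A_i).
Lengths of the A_i:
  m(A_1) = 31/4 - 21/4 = 5/2.
  m(A_2) = 37/4 - 33/4 = 1.
  m(A_3) = 53/4 - 43/4 = 5/2.
  m(A_4) = 67/4 - 57/4 = 5/2.
Contributions c_i * m(A_i):
  (-3) * (5/2) = -15/2.
  (0) * (1) = 0.
  (1/2) * (5/2) = 5/4.
  (-3/2) * (5/2) = -15/4.
Total: -15/2 + 0 + 5/4 - 15/4 = -10.

-10


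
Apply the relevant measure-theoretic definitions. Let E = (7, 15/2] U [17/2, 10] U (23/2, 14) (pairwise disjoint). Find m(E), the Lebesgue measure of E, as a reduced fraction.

For pairwise disjoint intervals, m(union_i I_i) = sum_i m(I_i),
and m is invariant under swapping open/closed endpoints (single points have measure 0).
So m(E) = sum_i (b_i - a_i).
  I_1 has length 15/2 - 7 = 1/2.
  I_2 has length 10 - 17/2 = 3/2.
  I_3 has length 14 - 23/2 = 5/2.
Summing:
  m(E) = 1/2 + 3/2 + 5/2 = 9/2.

9/2


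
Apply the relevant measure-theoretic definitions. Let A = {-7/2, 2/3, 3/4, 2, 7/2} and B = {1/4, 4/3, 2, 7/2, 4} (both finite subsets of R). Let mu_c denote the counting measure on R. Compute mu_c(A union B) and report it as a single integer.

Counting measure on a finite set equals cardinality. By inclusion-exclusion, |A union B| = |A| + |B| - |A cap B|.
|A| = 5, |B| = 5, |A cap B| = 2.
So mu_c(A union B) = 5 + 5 - 2 = 8.

8


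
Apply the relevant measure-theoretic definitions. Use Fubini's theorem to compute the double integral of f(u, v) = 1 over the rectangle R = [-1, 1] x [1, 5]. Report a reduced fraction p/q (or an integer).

f(u, v) is a tensor product of a function of u and a function of v, and both factors are bounded continuous (hence Lebesgue integrable) on the rectangle, so Fubini's theorem applies:
  integral_R f d(m x m) = (integral_a1^b1 1 du) * (integral_a2^b2 1 dv).
Inner integral in u: integral_{-1}^{1} 1 du = (1^1 - (-1)^1)/1
  = 2.
Inner integral in v: integral_{1}^{5} 1 dv = (5^1 - 1^1)/1
  = 4.
Product: (2) * (4) = 8.

8


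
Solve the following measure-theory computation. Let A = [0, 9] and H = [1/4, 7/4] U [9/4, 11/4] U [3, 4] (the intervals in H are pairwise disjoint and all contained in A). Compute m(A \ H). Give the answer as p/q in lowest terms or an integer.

The ambient interval has length m(A) = 9 - 0 = 9.
Since the holes are disjoint and sit inside A, by finite additivity
  m(H) = sum_i (b_i - a_i), and m(A \ H) = m(A) - m(H).
Computing the hole measures:
  m(H_1) = 7/4 - 1/4 = 3/2.
  m(H_2) = 11/4 - 9/4 = 1/2.
  m(H_3) = 4 - 3 = 1.
Summed: m(H) = 3/2 + 1/2 + 1 = 3.
So m(A \ H) = 9 - 3 = 6.

6


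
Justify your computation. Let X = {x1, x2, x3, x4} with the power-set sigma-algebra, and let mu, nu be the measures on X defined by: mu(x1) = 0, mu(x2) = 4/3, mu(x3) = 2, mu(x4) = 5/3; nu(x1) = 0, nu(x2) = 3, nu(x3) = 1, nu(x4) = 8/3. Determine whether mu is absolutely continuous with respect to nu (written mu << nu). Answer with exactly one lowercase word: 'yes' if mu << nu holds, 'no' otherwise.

mu << nu means: every nu-null measurable set is also mu-null; equivalently, for every atom x, if nu({x}) = 0 then mu({x}) = 0.
Checking each atom:
  x1: nu = 0, mu = 0 -> consistent with mu << nu.
  x2: nu = 3 > 0 -> no constraint.
  x3: nu = 1 > 0 -> no constraint.
  x4: nu = 8/3 > 0 -> no constraint.
No atom violates the condition. Therefore mu << nu.

yes


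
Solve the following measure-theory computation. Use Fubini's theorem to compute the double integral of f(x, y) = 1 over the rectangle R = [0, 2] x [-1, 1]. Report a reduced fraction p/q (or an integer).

f(x, y) is a tensor product of a function of x and a function of y, and both factors are bounded continuous (hence Lebesgue integrable) on the rectangle, so Fubini's theorem applies:
  integral_R f d(m x m) = (integral_a1^b1 1 dx) * (integral_a2^b2 1 dy).
Inner integral in x: integral_{0}^{2} 1 dx = (2^1 - 0^1)/1
  = 2.
Inner integral in y: integral_{-1}^{1} 1 dy = (1^1 - (-1)^1)/1
  = 2.
Product: (2) * (2) = 4.

4


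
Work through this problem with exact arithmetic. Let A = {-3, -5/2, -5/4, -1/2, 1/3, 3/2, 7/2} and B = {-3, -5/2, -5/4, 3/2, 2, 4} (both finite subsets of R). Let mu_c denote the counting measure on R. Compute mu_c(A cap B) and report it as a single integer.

Counting measure on a finite set equals cardinality. mu_c(A cap B) = |A cap B| (elements appearing in both).
Enumerating the elements of A that also lie in B gives 4 element(s).
So mu_c(A cap B) = 4.

4


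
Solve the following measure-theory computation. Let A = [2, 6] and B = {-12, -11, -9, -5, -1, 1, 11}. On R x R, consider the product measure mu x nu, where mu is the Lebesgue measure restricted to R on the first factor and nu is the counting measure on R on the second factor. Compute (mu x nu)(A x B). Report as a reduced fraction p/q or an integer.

For a measurable rectangle A x B, the product measure satisfies
  (mu x nu)(A x B) = mu(A) * nu(B).
  mu(A) = 4.
  nu(B) = 7.
  (mu x nu)(A x B) = 4 * 7 = 28.

28


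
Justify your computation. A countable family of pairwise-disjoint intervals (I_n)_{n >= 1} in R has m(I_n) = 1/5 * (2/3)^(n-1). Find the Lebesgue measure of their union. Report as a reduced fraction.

By countable additivity of the Lebesgue measure on pairwise disjoint measurable sets,
  m(union_{n >= 1} I_n) = sum_{n >= 1} m(I_n) = sum_{n >= 1} a * r^(n-1),
  with a = 1/5 and r = 2/3.
Since 0 < r = 2/3 < 1, the geometric series converges:
  sum_{n >= 1} a * r^(n-1) = a / (1 - r).
  = 1/5 / (1 - 2/3)
  = 1/5 / (1/3)
  = 3/5.

3/5


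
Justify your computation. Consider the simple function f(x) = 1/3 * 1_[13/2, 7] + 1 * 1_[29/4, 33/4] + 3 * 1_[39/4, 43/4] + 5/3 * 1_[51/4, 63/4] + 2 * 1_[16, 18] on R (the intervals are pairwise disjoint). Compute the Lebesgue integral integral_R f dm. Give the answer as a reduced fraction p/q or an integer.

For a simple function f = sum_i c_i * 1_{A_i} with disjoint A_i,
  integral f dm = sum_i c_i * m(A_i).
Lengths of the A_i:
  m(A_1) = 7 - 13/2 = 1/2.
  m(A_2) = 33/4 - 29/4 = 1.
  m(A_3) = 43/4 - 39/4 = 1.
  m(A_4) = 63/4 - 51/4 = 3.
  m(A_5) = 18 - 16 = 2.
Contributions c_i * m(A_i):
  (1/3) * (1/2) = 1/6.
  (1) * (1) = 1.
  (3) * (1) = 3.
  (5/3) * (3) = 5.
  (2) * (2) = 4.
Total: 1/6 + 1 + 3 + 5 + 4 = 79/6.

79/6


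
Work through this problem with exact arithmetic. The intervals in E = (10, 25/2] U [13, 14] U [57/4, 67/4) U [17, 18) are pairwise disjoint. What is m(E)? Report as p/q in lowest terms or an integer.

For pairwise disjoint intervals, m(union_i I_i) = sum_i m(I_i),
and m is invariant under swapping open/closed endpoints (single points have measure 0).
So m(E) = sum_i (b_i - a_i).
  I_1 has length 25/2 - 10 = 5/2.
  I_2 has length 14 - 13 = 1.
  I_3 has length 67/4 - 57/4 = 5/2.
  I_4 has length 18 - 17 = 1.
Summing:
  m(E) = 5/2 + 1 + 5/2 + 1 = 7.

7


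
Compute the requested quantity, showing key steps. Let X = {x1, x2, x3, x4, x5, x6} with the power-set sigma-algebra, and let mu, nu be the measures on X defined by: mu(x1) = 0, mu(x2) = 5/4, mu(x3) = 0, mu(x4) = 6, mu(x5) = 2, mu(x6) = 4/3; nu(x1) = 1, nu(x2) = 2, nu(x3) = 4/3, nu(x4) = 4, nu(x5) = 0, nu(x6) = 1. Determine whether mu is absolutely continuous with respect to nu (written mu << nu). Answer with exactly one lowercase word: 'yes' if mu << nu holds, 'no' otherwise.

mu << nu means: every nu-null measurable set is also mu-null; equivalently, for every atom x, if nu({x}) = 0 then mu({x}) = 0.
Checking each atom:
  x1: nu = 1 > 0 -> no constraint.
  x2: nu = 2 > 0 -> no constraint.
  x3: nu = 4/3 > 0 -> no constraint.
  x4: nu = 4 > 0 -> no constraint.
  x5: nu = 0, mu = 2 > 0 -> violates mu << nu.
  x6: nu = 1 > 0 -> no constraint.
The atom(s) x5 violate the condition (nu = 0 but mu > 0). Therefore mu is NOT absolutely continuous w.r.t. nu.

no


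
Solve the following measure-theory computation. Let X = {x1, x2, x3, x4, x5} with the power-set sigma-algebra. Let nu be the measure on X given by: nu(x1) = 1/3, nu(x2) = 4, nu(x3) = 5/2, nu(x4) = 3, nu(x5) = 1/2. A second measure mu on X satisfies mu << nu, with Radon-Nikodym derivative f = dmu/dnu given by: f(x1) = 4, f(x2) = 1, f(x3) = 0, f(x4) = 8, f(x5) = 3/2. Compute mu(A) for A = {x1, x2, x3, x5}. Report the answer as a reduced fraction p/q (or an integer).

By the defining property of the Radon-Nikodym derivative, for every measurable set A,
  mu(A) = integral_A f dnu.
Since nu is a discrete measure concentrated on the atoms of X, the integral over A reduces to the sum
  mu(A) = sum_{x in A} f(x) * nu({x}).
Computing each term:
  x1: f(x1) * nu(x1) = 4 * 1/3 = 4/3.
  x2: f(x2) * nu(x2) = 1 * 4 = 4.
  x3: f(x3) * nu(x3) = 0 * 5/2 = 0.
  x5: f(x5) * nu(x5) = 3/2 * 1/2 = 3/4.
Summing: mu(A) = 4/3 + 4 + 0 + 3/4 = 73/12.

73/12


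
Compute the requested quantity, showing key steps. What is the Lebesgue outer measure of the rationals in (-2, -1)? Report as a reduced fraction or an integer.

Q cap (-2, -1) is countable; list its elements as q_1, q_2, ... . Fix eps > 0 and cover the k-th point by an interval of length eps * 2^(-k). The cover has total length eps * sum_{k>=1} 2^(-k) = eps, so by definition of outer measure m*(Q cap (-2, -1)) <= eps. Since eps was arbitrary and m* >= 0, the outer measure is 0.

0


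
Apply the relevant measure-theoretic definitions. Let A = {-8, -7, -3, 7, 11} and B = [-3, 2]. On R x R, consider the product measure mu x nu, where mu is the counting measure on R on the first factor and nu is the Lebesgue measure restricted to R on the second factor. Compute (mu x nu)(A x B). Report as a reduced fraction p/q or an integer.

For a measurable rectangle A x B, the product measure satisfies
  (mu x nu)(A x B) = mu(A) * nu(B).
  mu(A) = 5.
  nu(B) = 5.
  (mu x nu)(A x B) = 5 * 5 = 25.

25


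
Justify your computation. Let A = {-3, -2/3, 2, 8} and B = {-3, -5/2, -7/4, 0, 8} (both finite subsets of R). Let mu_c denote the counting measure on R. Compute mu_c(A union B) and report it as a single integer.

Counting measure on a finite set equals cardinality. By inclusion-exclusion, |A union B| = |A| + |B| - |A cap B|.
|A| = 4, |B| = 5, |A cap B| = 2.
So mu_c(A union B) = 4 + 5 - 2 = 7.

7


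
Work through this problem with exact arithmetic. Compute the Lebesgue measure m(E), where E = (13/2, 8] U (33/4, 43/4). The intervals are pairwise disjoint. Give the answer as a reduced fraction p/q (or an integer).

For pairwise disjoint intervals, m(union_i I_i) = sum_i m(I_i),
and m is invariant under swapping open/closed endpoints (single points have measure 0).
So m(E) = sum_i (b_i - a_i).
  I_1 has length 8 - 13/2 = 3/2.
  I_2 has length 43/4 - 33/4 = 5/2.
Summing:
  m(E) = 3/2 + 5/2 = 4.

4


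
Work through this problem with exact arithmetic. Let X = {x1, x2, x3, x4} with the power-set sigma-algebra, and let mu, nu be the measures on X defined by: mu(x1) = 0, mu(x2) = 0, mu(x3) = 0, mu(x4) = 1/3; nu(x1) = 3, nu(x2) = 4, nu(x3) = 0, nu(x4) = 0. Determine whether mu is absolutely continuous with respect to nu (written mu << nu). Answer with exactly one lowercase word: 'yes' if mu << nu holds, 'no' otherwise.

mu << nu means: every nu-null measurable set is also mu-null; equivalently, for every atom x, if nu({x}) = 0 then mu({x}) = 0.
Checking each atom:
  x1: nu = 3 > 0 -> no constraint.
  x2: nu = 4 > 0 -> no constraint.
  x3: nu = 0, mu = 0 -> consistent with mu << nu.
  x4: nu = 0, mu = 1/3 > 0 -> violates mu << nu.
The atom(s) x4 violate the condition (nu = 0 but mu > 0). Therefore mu is NOT absolutely continuous w.r.t. nu.

no


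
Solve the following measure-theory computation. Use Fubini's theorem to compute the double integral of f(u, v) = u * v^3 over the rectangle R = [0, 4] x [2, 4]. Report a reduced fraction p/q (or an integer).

f(u, v) is a tensor product of a function of u and a function of v, and both factors are bounded continuous (hence Lebesgue integrable) on the rectangle, so Fubini's theorem applies:
  integral_R f d(m x m) = (integral_a1^b1 u du) * (integral_a2^b2 v^3 dv).
Inner integral in u: integral_{0}^{4} u du = (4^2 - 0^2)/2
  = 8.
Inner integral in v: integral_{2}^{4} v^3 dv = (4^4 - 2^4)/4
  = 60.
Product: (8) * (60) = 480.

480


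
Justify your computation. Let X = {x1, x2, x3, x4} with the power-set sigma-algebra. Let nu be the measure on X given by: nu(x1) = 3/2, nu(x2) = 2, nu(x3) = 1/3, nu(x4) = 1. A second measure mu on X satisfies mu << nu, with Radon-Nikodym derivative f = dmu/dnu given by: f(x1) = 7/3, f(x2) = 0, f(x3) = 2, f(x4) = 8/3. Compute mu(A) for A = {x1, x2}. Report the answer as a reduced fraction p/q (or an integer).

By the defining property of the Radon-Nikodym derivative, for every measurable set A,
  mu(A) = integral_A f dnu.
Since nu is a discrete measure concentrated on the atoms of X, the integral over A reduces to the sum
  mu(A) = sum_{x in A} f(x) * nu({x}).
Computing each term:
  x1: f(x1) * nu(x1) = 7/3 * 3/2 = 7/2.
  x2: f(x2) * nu(x2) = 0 * 2 = 0.
Summing: mu(A) = 7/2 + 0 = 7/2.

7/2


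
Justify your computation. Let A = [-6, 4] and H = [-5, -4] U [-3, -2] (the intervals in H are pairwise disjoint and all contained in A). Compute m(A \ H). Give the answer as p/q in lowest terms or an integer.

The ambient interval has length m(A) = 4 - (-6) = 10.
Since the holes are disjoint and sit inside A, by finite additivity
  m(H) = sum_i (b_i - a_i), and m(A \ H) = m(A) - m(H).
Computing the hole measures:
  m(H_1) = -4 - (-5) = 1.
  m(H_2) = -2 - (-3) = 1.
Summed: m(H) = 1 + 1 = 2.
So m(A \ H) = 10 - 2 = 8.

8


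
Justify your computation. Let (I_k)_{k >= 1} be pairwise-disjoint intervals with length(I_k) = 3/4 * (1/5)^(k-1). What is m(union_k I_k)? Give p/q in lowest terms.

By countable additivity of the Lebesgue measure on pairwise disjoint measurable sets,
  m(union_{k >= 1} I_k) = sum_{k >= 1} m(I_k) = sum_{k >= 1} a * r^(k-1),
  with a = 3/4 and r = 1/5.
Since 0 < r = 1/5 < 1, the geometric series converges:
  sum_{k >= 1} a * r^(k-1) = a / (1 - r).
  = 3/4 / (1 - 1/5)
  = 3/4 / (4/5)
  = 15/16.

15/16


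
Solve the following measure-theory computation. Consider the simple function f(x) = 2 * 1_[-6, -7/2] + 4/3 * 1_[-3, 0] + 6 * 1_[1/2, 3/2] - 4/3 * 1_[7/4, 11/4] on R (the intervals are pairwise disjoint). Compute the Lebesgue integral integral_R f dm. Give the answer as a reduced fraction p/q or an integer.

For a simple function f = sum_i c_i * 1_{A_i} with disjoint A_i,
  integral f dm = sum_i c_i * m(A_i).
Lengths of the A_i:
  m(A_1) = -7/2 - (-6) = 5/2.
  m(A_2) = 0 - (-3) = 3.
  m(A_3) = 3/2 - 1/2 = 1.
  m(A_4) = 11/4 - 7/4 = 1.
Contributions c_i * m(A_i):
  (2) * (5/2) = 5.
  (4/3) * (3) = 4.
  (6) * (1) = 6.
  (-4/3) * (1) = -4/3.
Total: 5 + 4 + 6 - 4/3 = 41/3.

41/3


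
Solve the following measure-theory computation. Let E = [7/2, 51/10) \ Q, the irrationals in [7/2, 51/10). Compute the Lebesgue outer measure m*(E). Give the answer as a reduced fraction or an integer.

The interval I = [7/2, 51/10) has m(I) = 51/10 - 7/2 = 8/5 (endpoints are measure-zero, so open/closed/half-open agree). Write I = (I cap Q) u (I \ Q). The rationals in I are countable, so m*(I cap Q) = 0 (cover each rational by intervals whose total length is arbitrarily small). By countable subadditivity m*(I) <= m*(I cap Q) + m*(I \ Q), hence m*(I \ Q) >= m(I) = 8/5. The reverse inequality m*(I \ Q) <= m*(I) = 8/5 is trivial since (I \ Q) is a subset of I. Therefore m*(I \ Q) = 8/5.

8/5


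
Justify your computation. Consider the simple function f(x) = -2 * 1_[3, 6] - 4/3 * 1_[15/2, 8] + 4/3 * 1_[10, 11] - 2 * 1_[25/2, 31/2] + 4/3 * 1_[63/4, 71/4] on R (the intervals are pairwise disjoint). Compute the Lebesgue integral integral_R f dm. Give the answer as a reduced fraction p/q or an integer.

For a simple function f = sum_i c_i * 1_{A_i} with disjoint A_i,
  integral f dm = sum_i c_i * m(A_i).
Lengths of the A_i:
  m(A_1) = 6 - 3 = 3.
  m(A_2) = 8 - 15/2 = 1/2.
  m(A_3) = 11 - 10 = 1.
  m(A_4) = 31/2 - 25/2 = 3.
  m(A_5) = 71/4 - 63/4 = 2.
Contributions c_i * m(A_i):
  (-2) * (3) = -6.
  (-4/3) * (1/2) = -2/3.
  (4/3) * (1) = 4/3.
  (-2) * (3) = -6.
  (4/3) * (2) = 8/3.
Total: -6 - 2/3 + 4/3 - 6 + 8/3 = -26/3.

-26/3


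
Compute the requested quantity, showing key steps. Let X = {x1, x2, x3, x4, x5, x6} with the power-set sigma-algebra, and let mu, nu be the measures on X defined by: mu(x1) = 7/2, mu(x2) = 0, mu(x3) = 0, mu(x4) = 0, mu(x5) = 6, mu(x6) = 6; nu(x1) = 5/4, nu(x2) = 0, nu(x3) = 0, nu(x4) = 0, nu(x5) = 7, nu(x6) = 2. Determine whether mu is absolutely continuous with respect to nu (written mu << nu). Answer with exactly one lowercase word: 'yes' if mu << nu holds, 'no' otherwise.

mu << nu means: every nu-null measurable set is also mu-null; equivalently, for every atom x, if nu({x}) = 0 then mu({x}) = 0.
Checking each atom:
  x1: nu = 5/4 > 0 -> no constraint.
  x2: nu = 0, mu = 0 -> consistent with mu << nu.
  x3: nu = 0, mu = 0 -> consistent with mu << nu.
  x4: nu = 0, mu = 0 -> consistent with mu << nu.
  x5: nu = 7 > 0 -> no constraint.
  x6: nu = 2 > 0 -> no constraint.
No atom violates the condition. Therefore mu << nu.

yes


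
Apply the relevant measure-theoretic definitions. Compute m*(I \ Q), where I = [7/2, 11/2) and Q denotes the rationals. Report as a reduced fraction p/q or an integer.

The interval I = [7/2, 11/2) has m(I) = 11/2 - 7/2 = 2 (endpoints are measure-zero, so open/closed/half-open agree). Write I = (I cap Q) u (I \ Q). The rationals in I are countable, so m*(I cap Q) = 0 (cover each rational by intervals whose total length is arbitrarily small). By countable subadditivity m*(I) <= m*(I cap Q) + m*(I \ Q), hence m*(I \ Q) >= m(I) = 2. The reverse inequality m*(I \ Q) <= m*(I) = 2 is trivial since (I \ Q) is a subset of I. Therefore m*(I \ Q) = 2.

2


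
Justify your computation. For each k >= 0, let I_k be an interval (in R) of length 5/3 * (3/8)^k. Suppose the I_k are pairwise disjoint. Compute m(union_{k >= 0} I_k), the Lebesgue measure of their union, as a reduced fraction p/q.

By countable additivity of the Lebesgue measure on pairwise disjoint measurable sets,
  m(union_{k >= 0} I_k) = sum_{k >= 0} m(I_k) = sum_{k >= 0} a * r^k,
  with a = 5/3 and r = 3/8.
Since 0 < r = 3/8 < 1, the geometric series converges:
  sum_{k >= 0} a * r^k = a / (1 - r).
  = 5/3 / (1 - 3/8)
  = 5/3 / (5/8)
  = 8/3.

8/3


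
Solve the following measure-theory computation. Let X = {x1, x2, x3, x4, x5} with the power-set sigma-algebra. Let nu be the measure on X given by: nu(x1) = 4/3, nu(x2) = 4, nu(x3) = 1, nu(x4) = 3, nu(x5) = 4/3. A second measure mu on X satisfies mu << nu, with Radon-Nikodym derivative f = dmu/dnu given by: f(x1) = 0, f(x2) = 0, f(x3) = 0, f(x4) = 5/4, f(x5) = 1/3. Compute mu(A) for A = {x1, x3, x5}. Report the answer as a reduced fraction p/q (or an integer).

By the defining property of the Radon-Nikodym derivative, for every measurable set A,
  mu(A) = integral_A f dnu.
Since nu is a discrete measure concentrated on the atoms of X, the integral over A reduces to the sum
  mu(A) = sum_{x in A} f(x) * nu({x}).
Computing each term:
  x1: f(x1) * nu(x1) = 0 * 4/3 = 0.
  x3: f(x3) * nu(x3) = 0 * 1 = 0.
  x5: f(x5) * nu(x5) = 1/3 * 4/3 = 4/9.
Summing: mu(A) = 0 + 0 + 4/9 = 4/9.

4/9


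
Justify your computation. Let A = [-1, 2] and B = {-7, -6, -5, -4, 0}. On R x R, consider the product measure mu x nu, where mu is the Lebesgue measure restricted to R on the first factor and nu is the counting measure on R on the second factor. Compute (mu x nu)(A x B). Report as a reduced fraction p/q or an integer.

For a measurable rectangle A x B, the product measure satisfies
  (mu x nu)(A x B) = mu(A) * nu(B).
  mu(A) = 3.
  nu(B) = 5.
  (mu x nu)(A x B) = 3 * 5 = 15.

15


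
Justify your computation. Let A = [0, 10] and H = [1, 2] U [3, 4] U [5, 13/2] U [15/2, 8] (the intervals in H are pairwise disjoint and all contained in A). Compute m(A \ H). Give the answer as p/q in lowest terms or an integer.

The ambient interval has length m(A) = 10 - 0 = 10.
Since the holes are disjoint and sit inside A, by finite additivity
  m(H) = sum_i (b_i - a_i), and m(A \ H) = m(A) - m(H).
Computing the hole measures:
  m(H_1) = 2 - 1 = 1.
  m(H_2) = 4 - 3 = 1.
  m(H_3) = 13/2 - 5 = 3/2.
  m(H_4) = 8 - 15/2 = 1/2.
Summed: m(H) = 1 + 1 + 3/2 + 1/2 = 4.
So m(A \ H) = 10 - 4 = 6.

6


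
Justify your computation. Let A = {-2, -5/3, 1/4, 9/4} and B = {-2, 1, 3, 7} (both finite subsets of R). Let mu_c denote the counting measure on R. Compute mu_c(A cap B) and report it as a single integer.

Counting measure on a finite set equals cardinality. mu_c(A cap B) = |A cap B| (elements appearing in both).
Enumerating the elements of A that also lie in B gives 1 element(s).
So mu_c(A cap B) = 1.

1


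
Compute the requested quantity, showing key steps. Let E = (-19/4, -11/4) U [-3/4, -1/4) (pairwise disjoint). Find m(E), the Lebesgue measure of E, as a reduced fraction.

For pairwise disjoint intervals, m(union_i I_i) = sum_i m(I_i),
and m is invariant under swapping open/closed endpoints (single points have measure 0).
So m(E) = sum_i (b_i - a_i).
  I_1 has length -11/4 - (-19/4) = 2.
  I_2 has length -1/4 - (-3/4) = 1/2.
Summing:
  m(E) = 2 + 1/2 = 5/2.

5/2


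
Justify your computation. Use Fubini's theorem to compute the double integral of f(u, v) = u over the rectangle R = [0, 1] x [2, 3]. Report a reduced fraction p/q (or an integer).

f(u, v) is a tensor product of a function of u and a function of v, and both factors are bounded continuous (hence Lebesgue integrable) on the rectangle, so Fubini's theorem applies:
  integral_R f d(m x m) = (integral_a1^b1 u du) * (integral_a2^b2 1 dv).
Inner integral in u: integral_{0}^{1} u du = (1^2 - 0^2)/2
  = 1/2.
Inner integral in v: integral_{2}^{3} 1 dv = (3^1 - 2^1)/1
  = 1.
Product: (1/2) * (1) = 1/2.

1/2


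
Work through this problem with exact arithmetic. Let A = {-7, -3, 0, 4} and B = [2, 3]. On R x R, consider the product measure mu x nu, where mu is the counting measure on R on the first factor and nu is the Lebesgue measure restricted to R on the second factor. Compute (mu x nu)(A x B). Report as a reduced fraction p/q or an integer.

For a measurable rectangle A x B, the product measure satisfies
  (mu x nu)(A x B) = mu(A) * nu(B).
  mu(A) = 4.
  nu(B) = 1.
  (mu x nu)(A x B) = 4 * 1 = 4.

4


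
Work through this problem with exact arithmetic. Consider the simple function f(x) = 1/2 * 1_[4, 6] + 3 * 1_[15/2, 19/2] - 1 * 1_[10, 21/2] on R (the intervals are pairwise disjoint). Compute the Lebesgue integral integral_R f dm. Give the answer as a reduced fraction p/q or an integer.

For a simple function f = sum_i c_i * 1_{A_i} with disjoint A_i,
  integral f dm = sum_i c_i * m(A_i).
Lengths of the A_i:
  m(A_1) = 6 - 4 = 2.
  m(A_2) = 19/2 - 15/2 = 2.
  m(A_3) = 21/2 - 10 = 1/2.
Contributions c_i * m(A_i):
  (1/2) * (2) = 1.
  (3) * (2) = 6.
  (-1) * (1/2) = -1/2.
Total: 1 + 6 - 1/2 = 13/2.

13/2


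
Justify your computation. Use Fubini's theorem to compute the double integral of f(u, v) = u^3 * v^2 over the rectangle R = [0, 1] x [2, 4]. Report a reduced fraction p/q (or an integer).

f(u, v) is a tensor product of a function of u and a function of v, and both factors are bounded continuous (hence Lebesgue integrable) on the rectangle, so Fubini's theorem applies:
  integral_R f d(m x m) = (integral_a1^b1 u^3 du) * (integral_a2^b2 v^2 dv).
Inner integral in u: integral_{0}^{1} u^3 du = (1^4 - 0^4)/4
  = 1/4.
Inner integral in v: integral_{2}^{4} v^2 dv = (4^3 - 2^3)/3
  = 56/3.
Product: (1/4) * (56/3) = 14/3.

14/3


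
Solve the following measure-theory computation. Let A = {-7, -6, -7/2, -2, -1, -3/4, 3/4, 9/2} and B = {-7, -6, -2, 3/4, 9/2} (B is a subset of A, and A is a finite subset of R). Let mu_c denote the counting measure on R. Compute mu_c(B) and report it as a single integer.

Counting measure assigns mu_c(E) = |E| (number of elements) when E is finite.
B has 5 element(s), so mu_c(B) = 5.

5


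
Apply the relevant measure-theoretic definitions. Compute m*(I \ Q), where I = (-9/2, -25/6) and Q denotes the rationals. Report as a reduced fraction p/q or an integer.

The interval I = (-9/2, -25/6) has m(I) = -25/6 - (-9/2) = 1/3 (endpoints are measure-zero, so open/closed/half-open agree). Write I = (I cap Q) u (I \ Q). The rationals in I are countable, so m*(I cap Q) = 0 (cover each rational by intervals whose total length is arbitrarily small). By countable subadditivity m*(I) <= m*(I cap Q) + m*(I \ Q), hence m*(I \ Q) >= m(I) = 1/3. The reverse inequality m*(I \ Q) <= m*(I) = 1/3 is trivial since (I \ Q) is a subset of I. Therefore m*(I \ Q) = 1/3.

1/3


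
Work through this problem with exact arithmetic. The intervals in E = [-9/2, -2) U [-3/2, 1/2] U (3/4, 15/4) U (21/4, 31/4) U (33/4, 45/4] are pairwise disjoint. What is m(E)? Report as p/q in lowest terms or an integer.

For pairwise disjoint intervals, m(union_i I_i) = sum_i m(I_i),
and m is invariant under swapping open/closed endpoints (single points have measure 0).
So m(E) = sum_i (b_i - a_i).
  I_1 has length -2 - (-9/2) = 5/2.
  I_2 has length 1/2 - (-3/2) = 2.
  I_3 has length 15/4 - 3/4 = 3.
  I_4 has length 31/4 - 21/4 = 5/2.
  I_5 has length 45/4 - 33/4 = 3.
Summing:
  m(E) = 5/2 + 2 + 3 + 5/2 + 3 = 13.

13


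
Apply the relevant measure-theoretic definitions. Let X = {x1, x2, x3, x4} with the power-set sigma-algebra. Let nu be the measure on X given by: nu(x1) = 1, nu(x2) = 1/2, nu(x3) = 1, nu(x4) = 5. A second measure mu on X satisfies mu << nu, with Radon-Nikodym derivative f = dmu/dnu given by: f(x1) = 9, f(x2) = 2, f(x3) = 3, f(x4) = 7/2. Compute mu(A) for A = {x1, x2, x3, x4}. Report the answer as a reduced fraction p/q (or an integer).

By the defining property of the Radon-Nikodym derivative, for every measurable set A,
  mu(A) = integral_A f dnu.
Since nu is a discrete measure concentrated on the atoms of X, the integral over A reduces to the sum
  mu(A) = sum_{x in A} f(x) * nu({x}).
Computing each term:
  x1: f(x1) * nu(x1) = 9 * 1 = 9.
  x2: f(x2) * nu(x2) = 2 * 1/2 = 1.
  x3: f(x3) * nu(x3) = 3 * 1 = 3.
  x4: f(x4) * nu(x4) = 7/2 * 5 = 35/2.
Summing: mu(A) = 9 + 1 + 3 + 35/2 = 61/2.

61/2


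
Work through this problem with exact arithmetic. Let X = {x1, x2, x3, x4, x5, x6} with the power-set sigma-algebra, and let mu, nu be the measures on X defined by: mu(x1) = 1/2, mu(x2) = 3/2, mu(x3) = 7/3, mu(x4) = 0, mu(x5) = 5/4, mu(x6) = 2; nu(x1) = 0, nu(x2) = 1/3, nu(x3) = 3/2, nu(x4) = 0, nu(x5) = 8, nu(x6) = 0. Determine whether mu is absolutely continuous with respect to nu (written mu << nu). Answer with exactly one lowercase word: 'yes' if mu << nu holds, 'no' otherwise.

mu << nu means: every nu-null measurable set is also mu-null; equivalently, for every atom x, if nu({x}) = 0 then mu({x}) = 0.
Checking each atom:
  x1: nu = 0, mu = 1/2 > 0 -> violates mu << nu.
  x2: nu = 1/3 > 0 -> no constraint.
  x3: nu = 3/2 > 0 -> no constraint.
  x4: nu = 0, mu = 0 -> consistent with mu << nu.
  x5: nu = 8 > 0 -> no constraint.
  x6: nu = 0, mu = 2 > 0 -> violates mu << nu.
The atom(s) x1, x6 violate the condition (nu = 0 but mu > 0). Therefore mu is NOT absolutely continuous w.r.t. nu.

no


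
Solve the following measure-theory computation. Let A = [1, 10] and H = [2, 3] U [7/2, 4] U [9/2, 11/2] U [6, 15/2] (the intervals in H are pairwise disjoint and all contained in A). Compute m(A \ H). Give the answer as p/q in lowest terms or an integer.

The ambient interval has length m(A) = 10 - 1 = 9.
Since the holes are disjoint and sit inside A, by finite additivity
  m(H) = sum_i (b_i - a_i), and m(A \ H) = m(A) - m(H).
Computing the hole measures:
  m(H_1) = 3 - 2 = 1.
  m(H_2) = 4 - 7/2 = 1/2.
  m(H_3) = 11/2 - 9/2 = 1.
  m(H_4) = 15/2 - 6 = 3/2.
Summed: m(H) = 1 + 1/2 + 1 + 3/2 = 4.
So m(A \ H) = 9 - 4 = 5.

5


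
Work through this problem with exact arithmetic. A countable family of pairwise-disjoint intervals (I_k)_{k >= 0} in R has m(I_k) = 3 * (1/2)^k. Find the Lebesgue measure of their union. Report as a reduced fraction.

By countable additivity of the Lebesgue measure on pairwise disjoint measurable sets,
  m(union_{k >= 0} I_k) = sum_{k >= 0} m(I_k) = sum_{k >= 0} a * r^k,
  with a = 3 and r = 1/2.
Since 0 < r = 1/2 < 1, the geometric series converges:
  sum_{k >= 0} a * r^k = a / (1 - r).
  = 3 / (1 - 1/2)
  = 3 / (1/2)
  = 6.

6


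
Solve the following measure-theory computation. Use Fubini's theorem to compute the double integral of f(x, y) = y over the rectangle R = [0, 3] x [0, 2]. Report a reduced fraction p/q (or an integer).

f(x, y) is a tensor product of a function of x and a function of y, and both factors are bounded continuous (hence Lebesgue integrable) on the rectangle, so Fubini's theorem applies:
  integral_R f d(m x m) = (integral_a1^b1 1 dx) * (integral_a2^b2 y dy).
Inner integral in x: integral_{0}^{3} 1 dx = (3^1 - 0^1)/1
  = 3.
Inner integral in y: integral_{0}^{2} y dy = (2^2 - 0^2)/2
  = 2.
Product: (3) * (2) = 6.

6
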